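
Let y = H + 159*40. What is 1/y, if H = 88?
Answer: 1/6448 ≈ 0.00015509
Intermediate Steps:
y = 6448 (y = 88 + 159*40 = 88 + 6360 = 6448)
1/y = 1/6448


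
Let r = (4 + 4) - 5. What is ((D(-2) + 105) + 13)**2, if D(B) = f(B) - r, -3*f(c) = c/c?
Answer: 118336/9 ≈ 13148.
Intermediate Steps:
r = 3 (r = 8 - 5 = 3)
f(c) = -1/3 (f(c) = -c/(3*c) = -1/3*1 = -1/3)
D(B) = -10/3 (D(B) = -1/3 - 1*3 = -1/3 - 3 = -10/3)
((D(-2) + 105) + 13)**2 = ((-10/3 + 105) + 13)**2 = (305/3 + 13)**2 = (344/3)**2 = 118336/9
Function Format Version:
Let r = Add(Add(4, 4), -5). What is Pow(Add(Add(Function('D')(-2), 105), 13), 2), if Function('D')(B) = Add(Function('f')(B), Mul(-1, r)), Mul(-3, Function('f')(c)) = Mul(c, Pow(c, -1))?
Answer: Rational(118336, 9) ≈ 13148.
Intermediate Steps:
r = 3 (r = Add(8, -5) = 3)
Function('f')(c) = Rational(-1, 3) (Function('f')(c) = Mul(Rational(-1, 3), Mul(c, Pow(c, -1))) = Mul(Rational(-1, 3), 1) = Rational(-1, 3))
Function('D')(B) = Rational(-10, 3) (Function('D')(B) = Add(Rational(-1, 3), Mul(-1, 3)) = Add(Rational(-1, 3), -3) = Rational(-10, 3))
Pow(Add(Add(Function('D')(-2), 105), 13), 2) = Pow(Add(Add(Rational(-10, 3), 105), 13), 2) = Pow(Add(Rational(305, 3), 13), 2) = Pow(Rational(344, 3), 2) = Rational(118336, 9)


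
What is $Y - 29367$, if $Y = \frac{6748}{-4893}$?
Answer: $- \frac{20528497}{699} \approx -29368.0$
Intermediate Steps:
$Y = - \frac{964}{699}$ ($Y = 6748 \left(- \frac{1}{4893}\right) = - \frac{964}{699} \approx -1.3791$)
$Y - 29367 = - \frac{964}{699} - 29367 = - \frac{20528497}{699}$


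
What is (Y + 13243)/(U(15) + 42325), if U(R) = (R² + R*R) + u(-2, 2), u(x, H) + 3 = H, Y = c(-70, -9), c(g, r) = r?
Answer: 6617/21387 ≈ 0.30939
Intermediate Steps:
Y = -9
u(x, H) = -3 + H
U(R) = -1 + 2*R² (U(R) = (R² + R*R) + (-3 + 2) = (R² + R²) - 1 = 2*R² - 1 = -1 + 2*R²)
(Y + 13243)/(U(15) + 42325) = (-9 + 13243)/((-1 + 2*15²) + 42325) = 13234/((-1 + 2*225) + 42325) = 13234/((-1 + 450) + 42325) = 13234/(449 + 42325) = 13234/42774 = 13234*(1/42774) = 6617/21387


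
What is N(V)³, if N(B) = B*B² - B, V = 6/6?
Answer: 0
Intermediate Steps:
V = 1 (V = 6*(⅙) = 1)
N(B) = B³ - B
N(V)³ = (1³ - 1*1)³ = (1 - 1)³ = 0³ = 0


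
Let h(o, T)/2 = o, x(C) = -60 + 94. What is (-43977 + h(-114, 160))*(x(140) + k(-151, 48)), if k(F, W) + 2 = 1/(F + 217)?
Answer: -31135055/22 ≈ -1.4152e+6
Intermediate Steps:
x(C) = 34
h(o, T) = 2*o
k(F, W) = -2 + 1/(217 + F) (k(F, W) = -2 + 1/(F + 217) = -2 + 1/(217 + F))
(-43977 + h(-114, 160))*(x(140) + k(-151, 48)) = (-43977 + 2*(-114))*(34 + (-433 - 2*(-151))/(217 - 151)) = (-43977 - 228)*(34 + (-433 + 302)/66) = -44205*(34 + (1/66)*(-131)) = -44205*(34 - 131/66) = -44205*2113/66 = -31135055/22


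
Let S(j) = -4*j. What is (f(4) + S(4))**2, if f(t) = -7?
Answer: 529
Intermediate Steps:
(f(4) + S(4))**2 = (-7 - 4*4)**2 = (-7 - 16)**2 = (-23)**2 = 529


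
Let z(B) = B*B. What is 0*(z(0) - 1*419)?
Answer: 0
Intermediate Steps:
z(B) = B²
0*(z(0) - 1*419) = 0*(0² - 1*419) = 0*(0 - 419) = 0*(-419) = 0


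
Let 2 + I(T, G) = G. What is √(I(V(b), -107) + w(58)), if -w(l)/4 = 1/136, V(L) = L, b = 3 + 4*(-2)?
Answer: I*√126038/34 ≈ 10.442*I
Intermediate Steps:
b = -5 (b = 3 - 8 = -5)
w(l) = -1/34 (w(l) = -4/136 = -4*1/136 = -1/34)
I(T, G) = -2 + G
√(I(V(b), -107) + w(58)) = √((-2 - 107) - 1/34) = √(-109 - 1/34) = √(-3707/34) = I*√126038/34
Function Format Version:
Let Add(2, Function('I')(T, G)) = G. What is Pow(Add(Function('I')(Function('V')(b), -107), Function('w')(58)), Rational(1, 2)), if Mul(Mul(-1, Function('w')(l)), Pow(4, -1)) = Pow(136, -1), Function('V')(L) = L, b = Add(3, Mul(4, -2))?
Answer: Mul(Rational(1, 34), I, Pow(126038, Rational(1, 2))) ≈ Mul(10.442, I)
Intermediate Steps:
b = -5 (b = Add(3, -8) = -5)
Function('w')(l) = Rational(-1, 34) (Function('w')(l) = Mul(-4, Pow(136, -1)) = Mul(-4, Rational(1, 136)) = Rational(-1, 34))
Function('I')(T, G) = Add(-2, G)
Pow(Add(Function('I')(Function('V')(b), -107), Function('w')(58)), Rational(1, 2)) = Pow(Add(Add(-2, -107), Rational(-1, 34)), Rational(1, 2)) = Pow(Add(-109, Rational(-1, 34)), Rational(1, 2)) = Pow(Rational(-3707, 34), Rational(1, 2)) = Mul(Rational(1, 34), I, Pow(126038, Rational(1, 2)))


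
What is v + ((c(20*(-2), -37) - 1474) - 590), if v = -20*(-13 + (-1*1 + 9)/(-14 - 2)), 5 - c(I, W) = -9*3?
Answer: -1762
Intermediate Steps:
c(I, W) = 32 (c(I, W) = 5 - (-9)*3 = 5 - 1*(-27) = 5 + 27 = 32)
v = 270 (v = -20*(-13 + (-1 + 9)/(-16)) = -20*(-13 + 8*(-1/16)) = -20*(-13 - 1/2) = -20*(-27/2) = 270)
v + ((c(20*(-2), -37) - 1474) - 590) = 270 + ((32 - 1474) - 590) = 270 + (-1442 - 590) = 270 - 2032 = -1762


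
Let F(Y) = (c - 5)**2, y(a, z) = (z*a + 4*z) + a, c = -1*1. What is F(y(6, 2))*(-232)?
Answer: -8352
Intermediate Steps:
c = -1
y(a, z) = a + 4*z + a*z (y(a, z) = (a*z + 4*z) + a = (4*z + a*z) + a = a + 4*z + a*z)
F(Y) = 36 (F(Y) = (-1 - 5)**2 = (-6)**2 = 36)
F(y(6, 2))*(-232) = 36*(-232) = -8352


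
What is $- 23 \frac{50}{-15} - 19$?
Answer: $\frac{173}{3} \approx 57.667$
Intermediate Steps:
$- 23 \frac{50}{-15} - 19 = - 23 \cdot 50 \left(- \frac{1}{15}\right) - 19 = \left(-23\right) \left(- \frac{10}{3}\right) - 19 = \frac{230}{3} - 19 = \frac{173}{3}$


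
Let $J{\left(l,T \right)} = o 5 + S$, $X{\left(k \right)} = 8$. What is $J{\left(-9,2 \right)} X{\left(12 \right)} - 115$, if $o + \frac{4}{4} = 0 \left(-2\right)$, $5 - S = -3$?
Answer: $-91$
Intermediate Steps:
$S = 8$ ($S = 5 - -3 = 5 + 3 = 8$)
$o = -1$ ($o = -1 + 0 \left(-2\right) = -1 + 0 = -1$)
$J{\left(l,T \right)} = 3$ ($J{\left(l,T \right)} = \left(-1\right) 5 + 8 = -5 + 8 = 3$)
$J{\left(-9,2 \right)} X{\left(12 \right)} - 115 = 3 \cdot 8 - 115 = 24 - 115 = -91$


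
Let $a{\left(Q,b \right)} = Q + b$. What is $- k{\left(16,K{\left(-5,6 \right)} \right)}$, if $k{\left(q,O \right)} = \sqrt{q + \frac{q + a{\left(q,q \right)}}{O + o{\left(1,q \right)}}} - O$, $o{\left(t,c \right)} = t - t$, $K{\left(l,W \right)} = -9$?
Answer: $-9 - \frac{4 \sqrt{6}}{3} \approx -12.266$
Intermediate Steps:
$o{\left(t,c \right)} = 0$
$k{\left(q,O \right)} = \sqrt{q + \frac{3 q}{O}} - O$ ($k{\left(q,O \right)} = \sqrt{q + \frac{q + \left(q + q\right)}{O + 0}} - O = \sqrt{q + \frac{q + 2 q}{O}} - O = \sqrt{q + \frac{3 q}{O}} - O$)
$- k{\left(16,K{\left(-5,6 \right)} \right)} = - (\sqrt{\frac{16 \left(3 - 9\right)}{-9}} - -9) = - (\sqrt{16 \left(- \frac{1}{9}\right) \left(-6\right)} + 9) = - (\sqrt{\frac{32}{3}} + 9) = - (\frac{4 \sqrt{6}}{3} + 9) = - (9 + \frac{4 \sqrt{6}}{3}) = -9 - \frac{4 \sqrt{6}}{3}$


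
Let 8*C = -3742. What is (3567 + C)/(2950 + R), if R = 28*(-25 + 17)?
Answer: 12397/10904 ≈ 1.1369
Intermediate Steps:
C = -1871/4 (C = (1/8)*(-3742) = -1871/4 ≈ -467.75)
R = -224 (R = 28*(-8) = -224)
(3567 + C)/(2950 + R) = (3567 - 1871/4)/(2950 - 224) = (12397/4)/2726 = (12397/4)*(1/2726) = 12397/10904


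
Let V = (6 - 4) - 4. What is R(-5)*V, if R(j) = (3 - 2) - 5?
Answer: 8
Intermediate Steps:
R(j) = -4 (R(j) = 1 - 5 = -4)
V = -2 (V = 2 - 4 = -2)
R(-5)*V = -4*(-2) = 8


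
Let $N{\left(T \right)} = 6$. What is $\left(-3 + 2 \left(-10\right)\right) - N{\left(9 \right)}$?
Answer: $-29$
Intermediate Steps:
$\left(-3 + 2 \left(-10\right)\right) - N{\left(9 \right)} = \left(-3 + 2 \left(-10\right)\right) - 6 = \left(-3 - 20\right) - 6 = -23 - 6 = -29$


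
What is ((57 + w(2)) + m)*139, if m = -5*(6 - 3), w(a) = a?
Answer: 6116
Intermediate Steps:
m = -15 (m = -5*3 = -15)
((57 + w(2)) + m)*139 = ((57 + 2) - 15)*139 = (59 - 15)*139 = 44*139 = 6116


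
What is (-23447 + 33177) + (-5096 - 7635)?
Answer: -3001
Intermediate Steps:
(-23447 + 33177) + (-5096 - 7635) = 9730 - 12731 = -3001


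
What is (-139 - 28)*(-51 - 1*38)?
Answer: 14863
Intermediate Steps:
(-139 - 28)*(-51 - 1*38) = -167*(-51 - 38) = -167*(-89) = 14863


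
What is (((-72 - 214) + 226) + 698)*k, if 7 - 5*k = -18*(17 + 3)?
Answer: 234146/5 ≈ 46829.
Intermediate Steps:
k = 367/5 (k = 7/5 - (-18)*(17 + 3)/5 = 7/5 - (-18)*20/5 = 7/5 - 1/5*(-360) = 7/5 + 72 = 367/5 ≈ 73.400)
(((-72 - 214) + 226) + 698)*k = (((-72 - 214) + 226) + 698)*(367/5) = ((-286 + 226) + 698)*(367/5) = (-60 + 698)*(367/5) = 638*(367/5) = 234146/5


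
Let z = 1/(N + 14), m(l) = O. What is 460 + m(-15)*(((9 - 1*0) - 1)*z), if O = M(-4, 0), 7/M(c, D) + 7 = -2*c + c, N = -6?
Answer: 1373/3 ≈ 457.67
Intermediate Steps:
M(c, D) = 7/(-7 - c) (M(c, D) = 7/(-7 + (-2*c + c)) = 7/(-7 - c))
O = -7/3 (O = -7/(7 - 4) = -7/3 ≈ -2.3333)
m(l) = -7/3
z = ⅛ (z = 1/(-6 + 14) = 1/8 = ⅛ ≈ 0.12500)
460 + m(-15)*(((9 - 1*0) - 1)*z) = 460 - 7*((9 - 1*0) - 1)/(3*8) = 460 - 7*((9 + 0) - 1)/(3*8) = 460 - 7*(9 - 1)/(3*8) = 460 - 56/(3*8) = 460 - 7/3*1 = 460 - 7/3 = 1373/3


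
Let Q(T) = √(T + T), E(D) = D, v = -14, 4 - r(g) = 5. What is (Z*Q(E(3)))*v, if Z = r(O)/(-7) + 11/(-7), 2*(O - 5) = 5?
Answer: 20*√6 ≈ 48.990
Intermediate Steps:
O = 15/2 (O = 5 + (½)*5 = 5 + 5/2 = 15/2 ≈ 7.5000)
r(g) = -1 (r(g) = 4 - 1*5 = 4 - 5 = -1)
Z = -10/7 (Z = -1/(-7) + 11/(-7) = -1*(-⅐) + 11*(-⅐) = ⅐ - 11/7 = -10/7 ≈ -1.4286)
Q(T) = √2*√T (Q(T) = √(2*T) = √2*√T)
(Z*Q(E(3)))*v = -10*√2*√3/7*(-14) = -10*√6/7*(-14) = 20*√6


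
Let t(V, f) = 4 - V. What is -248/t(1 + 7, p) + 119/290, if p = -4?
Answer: 18099/290 ≈ 62.410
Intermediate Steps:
-248/t(1 + 7, p) + 119/290 = -248/(4 - (1 + 7)) + 119/290 = -248/(4 - 1*8) + 119*(1/290) = -248/(4 - 8) + 119/290 = -248/(-4) + 119/290 = -248*(-¼) + 119/290 = 62 + 119/290 = 18099/290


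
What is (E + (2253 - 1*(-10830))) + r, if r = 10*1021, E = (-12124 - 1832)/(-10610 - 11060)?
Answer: 252386633/10835 ≈ 23294.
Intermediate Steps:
E = 6978/10835 (E = -13956/(-21670) = -13956*(-1/21670) = 6978/10835 ≈ 0.64402)
r = 10210
(E + (2253 - 1*(-10830))) + r = (6978/10835 + (2253 - 1*(-10830))) + 10210 = (6978/10835 + (2253 + 10830)) + 10210 = (6978/10835 + 13083) + 10210 = 141761283/10835 + 10210 = 252386633/10835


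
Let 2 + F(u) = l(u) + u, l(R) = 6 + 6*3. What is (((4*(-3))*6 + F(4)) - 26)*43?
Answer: -3096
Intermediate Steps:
l(R) = 24 (l(R) = 6 + 18 = 24)
F(u) = 22 + u (F(u) = -2 + (24 + u) = 22 + u)
(((4*(-3))*6 + F(4)) - 26)*43 = (((4*(-3))*6 + (22 + 4)) - 26)*43 = ((-12*6 + 26) - 26)*43 = ((-72 + 26) - 26)*43 = (-46 - 26)*43 = -72*43 = -3096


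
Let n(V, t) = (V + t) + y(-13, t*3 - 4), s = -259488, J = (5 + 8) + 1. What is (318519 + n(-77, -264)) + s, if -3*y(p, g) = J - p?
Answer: 58681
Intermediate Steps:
J = 14 (J = 13 + 1 = 14)
y(p, g) = -14/3 + p/3 (y(p, g) = -(14 - p)/3 = -14/3 + p/3)
n(V, t) = -9 + V + t (n(V, t) = (V + t) + (-14/3 + (⅓)*(-13)) = (V + t) + (-14/3 - 13/3) = (V + t) - 9 = -9 + V + t)
(318519 + n(-77, -264)) + s = (318519 + (-9 - 77 - 264)) - 259488 = (318519 - 350) - 259488 = 318169 - 259488 = 58681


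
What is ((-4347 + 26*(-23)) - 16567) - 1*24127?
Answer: -45639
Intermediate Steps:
((-4347 + 26*(-23)) - 16567) - 1*24127 = ((-4347 - 598) - 16567) - 24127 = (-4945 - 16567) - 24127 = -21512 - 24127 = -45639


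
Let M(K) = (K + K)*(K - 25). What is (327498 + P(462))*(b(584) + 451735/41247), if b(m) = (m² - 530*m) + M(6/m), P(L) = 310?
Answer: 2273044668372782512/219805263 ≈ 1.0341e+10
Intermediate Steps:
M(K) = 2*K*(-25 + K) (M(K) = (2*K)*(-25 + K) = 2*K*(-25 + K))
b(m) = m² - 530*m + 12*(-25 + 6/m)/m (b(m) = (m² - 530*m) + 2*(6/m)*(-25 + 6/m) = (m² - 530*m) + 12*(-25 + 6/m)/m = m² - 530*m + 12*(-25 + 6/m)/m)
(327498 + P(462))*(b(584) + 451735/41247) = (327498 + 310)*((72 - 300*584 + 584³*(-530 + 584))/584² + 451735/41247) = 327808*((72 - 175200 + 199176704*54)/341056 + 451735*(1/41247)) = 327808*((72 - 175200 + 10755542016)/341056 + 451735/41247) = 327808*((1/341056)*10755366888 + 451735/41247) = 327808*(1344420861/42632 + 451735/41247) = 327808*(55472585620187/1758442104) = 2273044668372782512/219805263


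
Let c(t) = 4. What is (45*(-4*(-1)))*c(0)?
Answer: 720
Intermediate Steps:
(45*(-4*(-1)))*c(0) = (45*(-4*(-1)))*4 = (45*4)*4 = 180*4 = 720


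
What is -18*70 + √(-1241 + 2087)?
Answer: -1260 + 3*√94 ≈ -1230.9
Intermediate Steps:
-18*70 + √(-1241 + 2087) = -1260 + √846 = -1260 + 3*√94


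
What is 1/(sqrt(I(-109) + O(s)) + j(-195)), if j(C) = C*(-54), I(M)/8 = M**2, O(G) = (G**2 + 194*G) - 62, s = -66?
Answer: 1755/18465727 - sqrt(86538)/110794362 ≈ 9.2386e-5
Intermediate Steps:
O(G) = -62 + G**2 + 194*G
I(M) = 8*M**2
j(C) = -54*C
1/(sqrt(I(-109) + O(s)) + j(-195)) = 1/(sqrt(8*(-109)**2 + (-62 + (-66)**2 + 194*(-66))) - 54*(-195)) = 1/(sqrt(8*11881 + (-62 + 4356 - 12804)) + 10530) = 1/(sqrt(95048 - 8510) + 10530) = 1/(sqrt(86538) + 10530) = 1/(10530 + sqrt(86538))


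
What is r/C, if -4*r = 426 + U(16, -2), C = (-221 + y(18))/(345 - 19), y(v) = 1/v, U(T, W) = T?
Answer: 648414/3977 ≈ 163.04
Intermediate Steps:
C = -3977/5868 (C = (-221 + 1/18)/(345 - 19) = (-221 + 1/18)/326 = -3977/18*1/326 = -3977/5868 ≈ -0.67774)
r = -221/2 (r = -(426 + 16)/4 = -¼*442 = -221/2 ≈ -110.50)
r/C = -221/(2*(-3977/5868)) = -221/2*(-5868/3977) = 648414/3977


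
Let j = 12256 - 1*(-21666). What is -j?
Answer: -33922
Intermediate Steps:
j = 33922 (j = 12256 + 21666 = 33922)
-j = -1*33922 = -33922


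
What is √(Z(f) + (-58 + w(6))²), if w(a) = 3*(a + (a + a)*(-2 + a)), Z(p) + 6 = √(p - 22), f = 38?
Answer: √10814 ≈ 103.99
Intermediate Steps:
Z(p) = -6 + √(-22 + p) (Z(p) = -6 + √(p - 22) = -6 + √(-22 + p))
w(a) = 3*a + 6*a*(-2 + a) (w(a) = 3*(a + (2*a)*(-2 + a)) = 3*(a + 2*a*(-2 + a)) = 3*a + 6*a*(-2 + a))
√(Z(f) + (-58 + w(6))²) = √((-6 + √(-22 + 38)) + (-58 + 3*6*(-3 + 2*6))²) = √((-6 + √16) + (-58 + 3*6*(-3 + 12))²) = √((-6 + 4) + (-58 + 3*6*9)²) = √(-2 + (-58 + 162)²) = √(-2 + 104²) = √(-2 + 10816) = √10814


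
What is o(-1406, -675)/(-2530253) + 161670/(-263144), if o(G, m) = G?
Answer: -204348011023/332910447716 ≈ -0.61382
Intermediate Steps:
o(-1406, -675)/(-2530253) + 161670/(-263144) = -1406/(-2530253) + 161670/(-263144) = -1406*(-1/2530253) + 161670*(-1/263144) = 1406/2530253 - 80835/131572 = -204348011023/332910447716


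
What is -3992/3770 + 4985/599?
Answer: 8201121/1129115 ≈ 7.2633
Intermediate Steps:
-3992/3770 + 4985/599 = -3992*1/3770 + 4985*(1/599) = -1996/1885 + 4985/599 = 8201121/1129115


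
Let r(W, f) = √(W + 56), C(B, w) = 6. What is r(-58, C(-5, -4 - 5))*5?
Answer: 5*I*√2 ≈ 7.0711*I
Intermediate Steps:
r(W, f) = √(56 + W)
r(-58, C(-5, -4 - 5))*5 = √(56 - 58)*5 = √(-2)*5 = (I*√2)*5 = 5*I*√2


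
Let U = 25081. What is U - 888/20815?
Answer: 522060127/20815 ≈ 25081.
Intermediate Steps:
U - 888/20815 = 25081 - 888/20815 = 522060127/20815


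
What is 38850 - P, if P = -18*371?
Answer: 45528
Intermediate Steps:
P = -6678
38850 - P = 38850 - 1*(-6678) = 38850 + 6678 = 45528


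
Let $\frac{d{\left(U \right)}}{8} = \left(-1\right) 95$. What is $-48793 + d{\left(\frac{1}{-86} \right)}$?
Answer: $-49553$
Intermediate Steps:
$d{\left(U \right)} = -760$ ($d{\left(U \right)} = 8 \left(\left(-1\right) 95\right) = 8 \left(-95\right) = -760$)
$-48793 + d{\left(\frac{1}{-86} \right)} = -48793 - 760 = -49553$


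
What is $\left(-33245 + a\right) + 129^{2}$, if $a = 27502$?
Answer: $10898$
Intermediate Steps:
$\left(-33245 + a\right) + 129^{2} = \left(-33245 + 27502\right) + 129^{2} = -5743 + 16641 = 10898$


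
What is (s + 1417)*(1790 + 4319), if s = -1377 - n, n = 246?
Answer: -1258454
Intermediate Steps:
s = -1623 (s = -1377 - 1*246 = -1377 - 246 = -1623)
(s + 1417)*(1790 + 4319) = (-1623 + 1417)*(1790 + 4319) = -206*6109 = -1258454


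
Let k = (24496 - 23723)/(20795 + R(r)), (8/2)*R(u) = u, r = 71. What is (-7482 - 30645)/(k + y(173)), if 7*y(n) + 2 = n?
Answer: -3174110877/2036795 ≈ -1558.4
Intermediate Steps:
R(u) = u/4
y(n) = -2/7 + n/7
k = 3092/83251 (k = (24496 - 23723)/(20795 + (¼)*71) = 773/(20795 + 71/4) = 773/(83251/4) = 773*(4/83251) = 3092/83251 ≈ 0.037141)
(-7482 - 30645)/(k + y(173)) = (-7482 - 30645)/(3092/83251 + (-2/7 + (⅐)*173)) = -38127/(3092/83251 + (-2/7 + 173/7)) = -38127/(3092/83251 + 171/7) = -38127/2036795/83251 = -38127*83251/2036795 = -3174110877/2036795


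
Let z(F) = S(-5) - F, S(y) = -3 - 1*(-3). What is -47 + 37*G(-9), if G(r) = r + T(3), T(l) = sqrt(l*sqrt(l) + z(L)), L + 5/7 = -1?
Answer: -380 + 37*sqrt(84 + 147*sqrt(3))/7 ≈ -282.74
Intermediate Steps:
S(y) = 0 (S(y) = -3 + 3 = 0)
L = -12/7 (L = -5/7 - 1 = -12/7 ≈ -1.7143)
z(F) = -F (z(F) = 0 - F = -F)
T(l) = sqrt(12/7 + l**(3/2)) (T(l) = sqrt(l*sqrt(l) - 1*(-12/7)) = sqrt(l**(3/2) + 12/7) = sqrt(12/7 + l**(3/2)))
G(r) = r + sqrt(84 + 147*sqrt(3))/7 (G(r) = r + sqrt(84 + 49*3**(3/2))/7 = r + sqrt(84 + 49*(3*sqrt(3)))/7 = r + sqrt(84 + 147*sqrt(3))/7)
-47 + 37*G(-9) = -47 + 37*(-9 + sqrt(84 + 147*sqrt(3))/7) = -47 + (-333 + 37*sqrt(84 + 147*sqrt(3))/7) = -380 + 37*sqrt(84 + 147*sqrt(3))/7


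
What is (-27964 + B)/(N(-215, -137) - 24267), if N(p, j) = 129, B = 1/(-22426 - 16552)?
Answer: 13456553/11615444 ≈ 1.1585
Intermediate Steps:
B = -1/38978 (B = 1/(-38978) = -1/38978 ≈ -2.5655e-5)
(-27964 + B)/(N(-215, -137) - 24267) = (-27964 - 1/38978)/(129 - 24267) = -1089980793/38978/(-24138) = -1089980793/38978*(-1/24138) = 13456553/11615444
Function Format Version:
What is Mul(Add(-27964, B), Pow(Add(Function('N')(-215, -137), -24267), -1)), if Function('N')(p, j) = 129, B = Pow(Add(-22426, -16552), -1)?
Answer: Rational(13456553, 11615444) ≈ 1.1585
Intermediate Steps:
B = Rational(-1, 38978) (B = Pow(-38978, -1) = Rational(-1, 38978) ≈ -2.5655e-5)
Mul(Add(-27964, B), Pow(Add(Function('N')(-215, -137), -24267), -1)) = Mul(Add(-27964, Rational(-1, 38978)), Pow(Add(129, -24267), -1)) = Mul(Rational(-1089980793, 38978), Pow(-24138, -1)) = Mul(Rational(-1089980793, 38978), Rational(-1, 24138)) = Rational(13456553, 11615444)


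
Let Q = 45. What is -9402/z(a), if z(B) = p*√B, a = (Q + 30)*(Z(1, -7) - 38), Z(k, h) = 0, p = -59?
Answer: -1567*I*√114/5605 ≈ -2.985*I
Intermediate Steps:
a = -2850 (a = (45 + 30)*(0 - 38) = 75*(-38) = -2850)
z(B) = -59*√B
-9402/z(a) = -9402*I*√114/33630 = -1567*I*√114/5605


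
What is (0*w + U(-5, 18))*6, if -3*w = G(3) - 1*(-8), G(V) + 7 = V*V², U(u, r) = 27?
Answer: 162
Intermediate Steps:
G(V) = -7 + V³ (G(V) = -7 + V*V² = -7 + V³)
w = -28/3 (w = -((-7 + 3³) - 1*(-8))/3 = -((-7 + 27) + 8)/3 = -(20 + 8)/3 = -⅓*28 = -28/3 ≈ -9.3333)
(0*w + U(-5, 18))*6 = (0*(-28/3) + 27)*6 = (0 + 27)*6 = 27*6 = 162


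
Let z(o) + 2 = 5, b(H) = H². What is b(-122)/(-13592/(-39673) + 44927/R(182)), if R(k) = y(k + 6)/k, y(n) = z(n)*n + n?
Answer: 222025342432/162202497853 ≈ 1.3688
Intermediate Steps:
z(o) = 3 (z(o) = -2 + 5 = 3)
y(n) = 4*n (y(n) = 3*n + n = 4*n)
R(k) = (24 + 4*k)/k (R(k) = (4*(k + 6))/k = (4*(6 + k))/k = (24 + 4*k)/k)
b(-122)/(-13592/(-39673) + 44927/R(182)) = (-122)²/(-13592/(-39673) + 44927/(4 + 24/182)) = 14884/(-13592*(-1/39673) + 44927/(4 + 24*(1/182))) = 14884/(13592/39673 + 44927/(4 + 12/91)) = 14884/(13592/39673 + 44927/(376/91)) = 14884/(13592/39673 + 44927*(91/376)) = 14884/(13592/39673 + 4088357/376) = 14884/(162202497853/14917048) = 14884*(14917048/162202497853) = 222025342432/162202497853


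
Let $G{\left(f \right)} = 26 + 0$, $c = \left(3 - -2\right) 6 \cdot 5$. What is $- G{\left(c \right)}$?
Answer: $-26$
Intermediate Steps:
$c = 150$ ($c = \left(3 + \left(-3 + 5\right)\right) 30 = \left(3 + 2\right) 30 = 5 \cdot 30 = 150$)
$G{\left(f \right)} = 26$
$- G{\left(c \right)} = \left(-1\right) 26 = -26$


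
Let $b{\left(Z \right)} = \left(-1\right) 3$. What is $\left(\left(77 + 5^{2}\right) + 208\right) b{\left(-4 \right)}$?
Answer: $-930$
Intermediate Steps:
$b{\left(Z \right)} = -3$
$\left(\left(77 + 5^{2}\right) + 208\right) b{\left(-4 \right)} = \left(\left(77 + 5^{2}\right) + 208\right) \left(-3\right) = \left(\left(77 + 25\right) + 208\right) \left(-3\right) = \left(102 + 208\right) \left(-3\right) = 310 \left(-3\right) = -930$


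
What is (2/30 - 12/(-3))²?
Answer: 3721/225 ≈ 16.538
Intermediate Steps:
(2/30 - 12/(-3))² = (2*(1/30) - 12*(-⅓))² = (1/15 + 4)² = (61/15)² = 3721/225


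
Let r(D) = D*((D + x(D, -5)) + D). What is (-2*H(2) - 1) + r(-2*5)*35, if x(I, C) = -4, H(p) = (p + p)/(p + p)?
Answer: 8397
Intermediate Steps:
H(p) = 1 (H(p) = (2*p)/((2*p)) = (2*p)*(1/(2*p)) = 1)
r(D) = D*(-4 + 2*D) (r(D) = D*((D - 4) + D) = D*((-4 + D) + D) = D*(-4 + 2*D))
(-2*H(2) - 1) + r(-2*5)*35 = (-2*1 - 1) + (2*(-2*5)*(-2 - 2*5))*35 = (-2 - 1) + (2*(-10)*(-2 - 10))*35 = -3 + (2*(-10)*(-12))*35 = -3 + 240*35 = -3 + 8400 = 8397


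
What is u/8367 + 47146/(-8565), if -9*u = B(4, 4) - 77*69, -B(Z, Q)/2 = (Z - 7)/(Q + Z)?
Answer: -519220121/95551140 ≈ -5.4340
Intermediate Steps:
B(Z, Q) = -2*(-7 + Z)/(Q + Z) (B(Z, Q) = -2*(Z - 7)/(Q + Z) = -2*(-7 + Z)/(Q + Z))
u = 2361/4 (u = -(2*(7 - 1*4)/(4 + 4) - 77*69)/9 = -(2*(7 - 4)/8 - 5313)/9 = -(2*(1/8)*3 - 5313)/9 = -(3/4 - 5313)/9 = -1/9*(-21249/4) = 2361/4 ≈ 590.25)
u/8367 + 47146/(-8565) = (2361/4)/8367 + 47146/(-8565) = (2361/4)*(1/8367) + 47146*(-1/8565) = 787/11156 - 47146/8565 = -519220121/95551140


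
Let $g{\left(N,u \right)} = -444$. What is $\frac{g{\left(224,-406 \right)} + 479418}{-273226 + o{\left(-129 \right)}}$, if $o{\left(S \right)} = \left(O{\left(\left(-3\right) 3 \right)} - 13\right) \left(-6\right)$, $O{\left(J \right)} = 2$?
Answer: $- \frac{239487}{136580} \approx -1.7535$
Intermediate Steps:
$o{\left(S \right)} = 66$ ($o{\left(S \right)} = \left(2 - 13\right) \left(-6\right) = \left(-11\right) \left(-6\right) = 66$)
$\frac{g{\left(224,-406 \right)} + 479418}{-273226 + o{\left(-129 \right)}} = \frac{-444 + 479418}{-273226 + 66} = \frac{478974}{-273160} = 478974 \left(- \frac{1}{273160}\right) = - \frac{239487}{136580}$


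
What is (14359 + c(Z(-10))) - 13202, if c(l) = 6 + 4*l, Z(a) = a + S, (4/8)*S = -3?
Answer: 1099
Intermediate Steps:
S = -6 (S = 2*(-3) = -6)
Z(a) = -6 + a (Z(a) = a - 6 = -6 + a)
(14359 + c(Z(-10))) - 13202 = (14359 + (6 + 4*(-6 - 10))) - 13202 = (14359 + (6 + 4*(-16))) - 13202 = (14359 + (6 - 64)) - 13202 = (14359 - 58) - 13202 = 14301 - 13202 = 1099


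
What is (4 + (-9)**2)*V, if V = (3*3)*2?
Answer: 1530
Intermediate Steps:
V = 18 (V = 9*2 = 18)
(4 + (-9)**2)*V = (4 + (-9)**2)*18 = (4 + 81)*18 = 85*18 = 1530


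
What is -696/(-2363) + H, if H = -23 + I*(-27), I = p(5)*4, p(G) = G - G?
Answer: -53653/2363 ≈ -22.705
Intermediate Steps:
p(G) = 0
I = 0 (I = 0*4 = 0)
H = -23 (H = -23 + 0*(-27) = -23 + 0 = -23)
-696/(-2363) + H = -696/(-2363) - 23 = -696*(-1/2363) - 23 = 696/2363 - 23 = -53653/2363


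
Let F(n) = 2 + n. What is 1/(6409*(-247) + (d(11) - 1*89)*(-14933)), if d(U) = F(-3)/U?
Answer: -11/2778913 ≈ -3.9584e-6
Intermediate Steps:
d(U) = -1/U (d(U) = (2 - 3)/U = -1/U)
1/(6409*(-247) + (d(11) - 1*89)*(-14933)) = 1/(6409*(-247) + (-1/11 - 1*89)*(-14933)) = 1/(-1583023 + (-1*1/11 - 89)*(-14933)) = 1/(-1583023 + (-1/11 - 89)*(-14933)) = 1/(-1583023 - 980/11*(-14933)) = 1/(-1583023 + 14634340/11) = 1/(-2778913/11) = -11/2778913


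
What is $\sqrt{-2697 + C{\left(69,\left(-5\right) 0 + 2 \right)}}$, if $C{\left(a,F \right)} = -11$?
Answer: $2 i \sqrt{677} \approx 52.038 i$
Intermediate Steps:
$\sqrt{-2697 + C{\left(69,\left(-5\right) 0 + 2 \right)}} = \sqrt{-2697 - 11} = \sqrt{-2708} = 2 i \sqrt{677}$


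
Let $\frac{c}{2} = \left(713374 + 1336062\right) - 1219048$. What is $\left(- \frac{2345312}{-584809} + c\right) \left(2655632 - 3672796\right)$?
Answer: $- \frac{987909444958555744}{584809} \approx -1.6893 \cdot 10^{12}$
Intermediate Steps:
$c = 1660776$ ($c = 2 \left(\left(713374 + 1336062\right) - 1219048\right) = 2 \left(2049436 - 1219048\right) = 2 \cdot 830388 = 1660776$)
$\left(- \frac{2345312}{-584809} + c\right) \left(2655632 - 3672796\right) = \left(- \frac{2345312}{-584809} + 1660776\right) \left(2655632 - 3672796\right) = \left(\left(-2345312\right) \left(- \frac{1}{584809}\right) + 1660776\right) \left(-1017164\right) = \left(\frac{2345312}{584809} + 1660776\right) \left(-1017164\right) = \frac{971239097096}{584809} \left(-1017164\right) = - \frac{987909444958555744}{584809}$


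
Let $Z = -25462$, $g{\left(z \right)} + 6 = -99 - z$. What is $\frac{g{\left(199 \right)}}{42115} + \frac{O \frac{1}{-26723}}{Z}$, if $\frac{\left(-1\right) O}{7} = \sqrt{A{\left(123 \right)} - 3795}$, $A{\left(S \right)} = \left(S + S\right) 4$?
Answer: $- \frac{304}{42115} - \frac{7 i \sqrt{2811}}{680421026} \approx -0.0072183 - 5.4544 \cdot 10^{-7} i$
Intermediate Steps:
$g{\left(z \right)} = -105 - z$ ($g{\left(z \right)} = -6 - \left(99 + z\right) = -105 - z$)
$A{\left(S \right)} = 8 S$ ($A{\left(S \right)} = 2 S 4 = 8 S$)
$O = - 7 i \sqrt{2811}$ ($O = - 7 \sqrt{8 \cdot 123 - 3795} = - 7 \sqrt{984 - 3795} = - 7 \sqrt{-2811} = - 7 i \sqrt{2811} \approx - 371.13 i$)
$\frac{g{\left(199 \right)}}{42115} + \frac{O \frac{1}{-26723}}{Z} = \frac{-105 - 199}{42115} + \frac{- 7 i \sqrt{2811} \frac{1}{-26723}}{-25462} = \left(-105 - 199\right) \frac{1}{42115} + - 7 i \sqrt{2811} \left(- \frac{1}{26723}\right) \left(- \frac{1}{25462}\right) = \left(-304\right) \frac{1}{42115} + \frac{7 i \sqrt{2811}}{26723} \left(- \frac{1}{25462}\right) = - \frac{304}{42115} - \frac{7 i \sqrt{2811}}{680421026}$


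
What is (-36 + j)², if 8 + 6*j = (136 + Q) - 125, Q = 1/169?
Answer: 323928004/257049 ≈ 1260.2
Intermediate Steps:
Q = 1/169 ≈ 0.0059172
j = 254/507 (j = -4/3 + ((136 + 1/169) - 125)/6 = -4/3 + (22985/169 - 125)/6 = -4/3 + (⅙)*(1860/169) = -4/3 + 310/169 = 254/507 ≈ 0.50099)
(-36 + j)² = (-36 + 254/507)² = (-17998/507)² = 323928004/257049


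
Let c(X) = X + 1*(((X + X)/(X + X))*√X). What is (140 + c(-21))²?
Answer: (119 + I*√21)² ≈ 14140.0 + 1090.7*I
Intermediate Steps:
c(X) = X + √X (c(X) = X + 1*(((2*X)/((2*X)))*√X) = X + 1*(((2*X)*(1/(2*X)))*√X) = X + 1*(1*√X) = X + 1*√X = X + √X)
(140 + c(-21))² = (140 + (-21 + √(-21)))² = (140 + (-21 + I*√21))² = (119 + I*√21)²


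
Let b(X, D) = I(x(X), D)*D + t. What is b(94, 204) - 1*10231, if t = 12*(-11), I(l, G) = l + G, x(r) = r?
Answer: 50429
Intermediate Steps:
I(l, G) = G + l
t = -132
b(X, D) = -132 + D*(D + X) (b(X, D) = (D + X)*D - 132 = D*(D + X) - 132 = -132 + D*(D + X))
b(94, 204) - 1*10231 = (-132 + 204*(204 + 94)) - 1*10231 = (-132 + 204*298) - 10231 = (-132 + 60792) - 10231 = 60660 - 10231 = 50429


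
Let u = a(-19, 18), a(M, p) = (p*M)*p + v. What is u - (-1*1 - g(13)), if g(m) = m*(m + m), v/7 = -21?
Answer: -5964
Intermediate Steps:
v = -147 (v = 7*(-21) = -147)
g(m) = 2*m² (g(m) = m*(2*m) = 2*m²)
a(M, p) = -147 + M*p² (a(M, p) = (p*M)*p - 147 = (M*p)*p - 147 = M*p² - 147 = -147 + M*p²)
u = -6303 (u = -147 - 19*18² = -147 - 19*324 = -147 - 6156 = -6303)
u - (-1*1 - g(13)) = -6303 - (-1*1 - 2*13²) = -6303 - (-1 - 2*169) = -6303 - (-1 - 1*338) = -6303 - (-1 - 338) = -6303 - 1*(-339) = -6303 + 339 = -5964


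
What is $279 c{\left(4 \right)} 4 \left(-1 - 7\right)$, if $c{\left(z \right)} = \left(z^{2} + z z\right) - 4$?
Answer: $-249984$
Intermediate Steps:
$c{\left(z \right)} = -4 + 2 z^{2}$ ($c{\left(z \right)} = \left(z^{2} + z^{2}\right) - 4 = 2 z^{2} - 4 = -4 + 2 z^{2}$)
$279 c{\left(4 \right)} 4 \left(-1 - 7\right) = 279 \left(-4 + 2 \cdot 4^{2}\right) 4 \left(-1 - 7\right) = 279 \left(-4 + 2 \cdot 16\right) 4 \left(-1 - 7\right) = 279 \left(-4 + 32\right) 4 \left(-8\right) = 279 \cdot 28 \cdot 4 \left(-8\right) = 279 \cdot 112 \left(-8\right) = 279 \left(-896\right) = -249984$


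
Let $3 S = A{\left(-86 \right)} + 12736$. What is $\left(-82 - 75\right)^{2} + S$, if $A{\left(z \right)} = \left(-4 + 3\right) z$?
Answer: $28923$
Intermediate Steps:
$A{\left(z \right)} = - z$
$S = 4274$ ($S = \frac{\left(-1\right) \left(-86\right) + 12736}{3} = \frac{86 + 12736}{3} = \frac{1}{3} \cdot 12822 = 4274$)
$\left(-82 - 75\right)^{2} + S = \left(-82 - 75\right)^{2} + 4274 = \left(-157\right)^{2} + 4274 = 24649 + 4274 = 28923$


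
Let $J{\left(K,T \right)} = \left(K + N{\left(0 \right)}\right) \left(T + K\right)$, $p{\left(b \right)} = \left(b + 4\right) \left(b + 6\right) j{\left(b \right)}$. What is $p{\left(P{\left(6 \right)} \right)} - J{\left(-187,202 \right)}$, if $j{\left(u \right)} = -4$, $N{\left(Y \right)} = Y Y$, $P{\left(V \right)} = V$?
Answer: $2325$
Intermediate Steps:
$N{\left(Y \right)} = Y^{2}$
$p{\left(b \right)} = - 4 \left(4 + b\right) \left(6 + b\right)$ ($p{\left(b \right)} = \left(b + 4\right) \left(b + 6\right) \left(-4\right) = \left(4 + b\right) \left(6 + b\right) \left(-4\right) = - 4 \left(4 + b\right) \left(6 + b\right)$)
$J{\left(K,T \right)} = K \left(K + T\right)$ ($J{\left(K,T \right)} = \left(K + 0^{2}\right) \left(T + K\right) = \left(K + 0\right) \left(K + T\right) = K \left(K + T\right)$)
$p{\left(P{\left(6 \right)} \right)} - J{\left(-187,202 \right)} = \left(-96 - 240 - 4 \cdot 6^{2}\right) - - 187 \left(-187 + 202\right) = \left(-96 - 240 - 144\right) - \left(-187\right) 15 = \left(-96 - 240 - 144\right) - -2805 = -480 + 2805 = 2325$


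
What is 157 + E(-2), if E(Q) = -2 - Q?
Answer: 157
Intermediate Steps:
157 + E(-2) = 157 + (-2 - 1*(-2)) = 157 + (-2 + 2) = 157 + 0 = 157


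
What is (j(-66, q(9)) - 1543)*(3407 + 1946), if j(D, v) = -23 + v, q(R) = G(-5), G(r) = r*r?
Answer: -8248973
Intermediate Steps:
G(r) = r**2
q(R) = 25 (q(R) = (-5)**2 = 25)
(j(-66, q(9)) - 1543)*(3407 + 1946) = ((-23 + 25) - 1543)*(3407 + 1946) = (2 - 1543)*5353 = -1541*5353 = -8248973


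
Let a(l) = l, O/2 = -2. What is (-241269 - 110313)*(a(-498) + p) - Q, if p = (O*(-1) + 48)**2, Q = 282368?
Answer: -775872260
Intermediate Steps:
O = -4 (O = 2*(-2) = -4)
p = 2704 (p = (-4*(-1) + 48)**2 = (4 + 48)**2 = 52**2 = 2704)
(-241269 - 110313)*(a(-498) + p) - Q = (-241269 - 110313)*(-498 + 2704) - 1*282368 = -351582*2206 - 282368 = -775589892 - 282368 = -775872260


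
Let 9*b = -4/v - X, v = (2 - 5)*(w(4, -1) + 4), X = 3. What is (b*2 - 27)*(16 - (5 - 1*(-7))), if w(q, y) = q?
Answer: -2984/27 ≈ -110.52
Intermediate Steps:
v = -24 (v = (2 - 5)*(4 + 4) = -3*8 = -24)
b = -17/54 (b = (-4/(-24) - 1*3)/9 = (-4*(-1/24) - 3)/9 = (⅙ - 3)/9 = (⅑)*(-17/6) = -17/54 ≈ -0.31481)
(b*2 - 27)*(16 - (5 - 1*(-7))) = (-17/54*2 - 27)*(16 - (5 - 1*(-7))) = (-17/27 - 27)*(16 - (5 + 7)) = -746*(16 - 1*12)/27 = -746*(16 - 12)/27 = -746/27*4 = -2984/27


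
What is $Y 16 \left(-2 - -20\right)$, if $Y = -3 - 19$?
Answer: $-6336$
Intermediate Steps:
$Y = -22$ ($Y = -3 - 19 = -22$)
$Y 16 \left(-2 - -20\right) = \left(-22\right) 16 \left(-2 - -20\right) = - 352 \left(-2 + 20\right) = \left(-352\right) 18 = -6336$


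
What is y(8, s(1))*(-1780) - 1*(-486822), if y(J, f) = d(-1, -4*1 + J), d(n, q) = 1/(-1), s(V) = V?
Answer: 488602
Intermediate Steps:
d(n, q) = -1
y(J, f) = -1
y(8, s(1))*(-1780) - 1*(-486822) = -1*(-1780) - 1*(-486822) = 1780 + 486822 = 488602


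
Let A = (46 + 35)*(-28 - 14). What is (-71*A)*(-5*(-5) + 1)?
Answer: 6280092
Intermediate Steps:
A = -3402 (A = 81*(-42) = -3402)
(-71*A)*(-5*(-5) + 1) = (-71*(-3402))*(-5*(-5) + 1) = 241542*(25 + 1) = 241542*26 = 6280092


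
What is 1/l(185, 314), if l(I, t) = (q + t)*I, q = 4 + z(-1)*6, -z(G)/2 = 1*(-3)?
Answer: 1/65490 ≈ 1.5269e-5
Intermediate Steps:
z(G) = 6 (z(G) = -2*(-3) = 6)
q = 40 (q = 4 + 6*6 = 4 + 36 = 40)
l(I, t) = I*(40 + t) (l(I, t) = (40 + t)*I = I*(40 + t))
1/l(185, 314) = 1/(185*(40 + 314)) = 1/(185*354) = 1/65490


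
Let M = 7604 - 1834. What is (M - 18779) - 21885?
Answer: -34894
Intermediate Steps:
M = 5770
(M - 18779) - 21885 = (5770 - 18779) - 21885 = -13009 - 21885 = -34894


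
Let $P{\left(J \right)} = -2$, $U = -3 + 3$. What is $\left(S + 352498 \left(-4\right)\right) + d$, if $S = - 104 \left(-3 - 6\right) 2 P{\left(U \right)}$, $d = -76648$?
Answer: $-1490384$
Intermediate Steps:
$U = 0$
$S = -3744$ ($S = - 104 \left(-3 - 6\right) 2 \left(-2\right) = - 104 \left(\left(-9\right) 2\right) \left(-2\right) = \left(-104\right) \left(-18\right) \left(-2\right) = 1872 \left(-2\right) = -3744$)
$\left(S + 352498 \left(-4\right)\right) + d = \left(-3744 + 352498 \left(-4\right)\right) - 76648 = \left(-3744 - 1409992\right) - 76648 = -1413736 - 76648 = -1490384$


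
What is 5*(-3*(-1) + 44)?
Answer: 235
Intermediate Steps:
5*(-3*(-1) + 44) = 5*(3 + 44) = 5*47 = 235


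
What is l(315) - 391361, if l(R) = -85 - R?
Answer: -391761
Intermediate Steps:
l(315) - 391361 = (-85 - 1*315) - 391361 = (-85 - 315) - 391361 = -400 - 391361 = -391761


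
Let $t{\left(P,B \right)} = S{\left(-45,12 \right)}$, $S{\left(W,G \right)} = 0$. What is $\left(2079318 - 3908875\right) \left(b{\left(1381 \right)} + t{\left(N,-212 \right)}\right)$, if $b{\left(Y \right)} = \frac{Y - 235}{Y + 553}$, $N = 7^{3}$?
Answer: $- \frac{1048336161}{967} \approx -1.0841 \cdot 10^{6}$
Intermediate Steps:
$N = 343$
$t{\left(P,B \right)} = 0$
$b{\left(Y \right)} = \frac{-235 + Y}{553 + Y}$
$\left(2079318 - 3908875\right) \left(b{\left(1381 \right)} + t{\left(N,-212 \right)}\right) = \left(2079318 - 3908875\right) \left(\frac{-235 + 1381}{553 + 1381} + 0\right) = - 1829557 \left(\frac{1}{1934} \cdot 1146 + 0\right) = - 1829557 \left(\frac{573}{967} + 0\right) = \left(-1829557\right) \frac{573}{967} = - \frac{1048336161}{967}$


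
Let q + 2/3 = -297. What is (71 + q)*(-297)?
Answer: 67320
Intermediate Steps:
q = -893/3 (q = -2/3 - 297 = -893/3 ≈ -297.67)
(71 + q)*(-297) = (71 - 893/3)*(-297) = -680/3*(-297) = 67320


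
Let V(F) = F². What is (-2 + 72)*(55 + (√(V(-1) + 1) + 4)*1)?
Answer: 4130 + 70*√2 ≈ 4229.0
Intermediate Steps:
(-2 + 72)*(55 + (√(V(-1) + 1) + 4)*1) = (-2 + 72)*(55 + (√((-1)² + 1) + 4)*1) = 70*(55 + (√(1 + 1) + 4)*1) = 70*(55 + (√2 + 4)*1) = 70*(55 + (4 + √2)*1) = 70*(55 + (4 + √2)) = 70*(59 + √2) = 4130 + 70*√2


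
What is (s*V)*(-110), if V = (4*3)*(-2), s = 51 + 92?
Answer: 377520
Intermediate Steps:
s = 143
V = -24 (V = 12*(-2) = -24)
(s*V)*(-110) = (143*(-24))*(-110) = -3432*(-110) = 377520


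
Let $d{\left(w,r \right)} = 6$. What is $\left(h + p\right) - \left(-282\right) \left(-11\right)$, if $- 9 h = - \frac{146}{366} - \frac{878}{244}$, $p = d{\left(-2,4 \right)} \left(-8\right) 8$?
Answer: $- \frac{11481421}{3294} \approx -3485.6$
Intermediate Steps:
$p = -384$ ($p = 6 \left(-8\right) 8 = \left(-48\right) 8 = -384$)
$h = \frac{1463}{3294}$ ($h = - \frac{- \frac{146}{366} - \frac{878}{244}}{9} = - \frac{\left(-146\right) \frac{1}{366} - \frac{439}{122}}{9} = - \frac{- \frac{73}{183} - \frac{439}{122}}{9} = \left(- \frac{1}{9}\right) \left(- \frac{1463}{366}\right) = \frac{1463}{3294} \approx 0.44414$)
$\left(h + p\right) - \left(-282\right) \left(-11\right) = \left(\frac{1463}{3294} - 384\right) - \left(-282\right) \left(-11\right) = - \frac{1263433}{3294} - 3102 = - \frac{11481421}{3294}$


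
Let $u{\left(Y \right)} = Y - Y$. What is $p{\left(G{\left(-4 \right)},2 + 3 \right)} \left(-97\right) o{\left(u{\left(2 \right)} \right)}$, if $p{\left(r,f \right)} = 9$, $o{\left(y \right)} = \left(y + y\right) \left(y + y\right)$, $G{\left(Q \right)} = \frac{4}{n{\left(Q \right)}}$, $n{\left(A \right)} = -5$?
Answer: $0$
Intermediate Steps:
$u{\left(Y \right)} = 0$
$G{\left(Q \right)} = - \frac{4}{5}$ ($G{\left(Q \right)} = \frac{4}{-5} = 4 \left(- \frac{1}{5}\right) = - \frac{4}{5}$)
$o{\left(y \right)} = 4 y^{2}$ ($o{\left(y \right)} = 2 y 2 y = 4 y^{2}$)
$p{\left(G{\left(-4 \right)},2 + 3 \right)} \left(-97\right) o{\left(u{\left(2 \right)} \right)} = 9 \left(-97\right) 4 \cdot 0^{2} = - 873 \cdot 4 \cdot 0 = \left(-873\right) 0 = 0$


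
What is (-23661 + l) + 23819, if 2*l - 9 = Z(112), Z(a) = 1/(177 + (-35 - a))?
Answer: 9751/60 ≈ 162.52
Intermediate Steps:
Z(a) = 1/(142 - a)
l = 271/60 (l = 9/2 + (-1/(-142 + 112))/2 = 9/2 + (-1/(-30))/2 = 9/2 + (-1*(-1/30))/2 = 9/2 + (½)*(1/30) = 9/2 + 1/60 = 271/60 ≈ 4.5167)
(-23661 + l) + 23819 = (-23661 + 271/60) + 23819 = -1419389/60 + 23819 = 9751/60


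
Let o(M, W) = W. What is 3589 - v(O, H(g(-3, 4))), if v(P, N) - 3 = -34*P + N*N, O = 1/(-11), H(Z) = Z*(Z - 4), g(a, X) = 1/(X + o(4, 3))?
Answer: 94620193/26411 ≈ 3582.6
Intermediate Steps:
g(a, X) = 1/(3 + X) (g(a, X) = 1/(X + 3) = 1/(3 + X))
H(Z) = Z*(-4 + Z)
O = -1/11 ≈ -0.090909
v(P, N) = 3 + N² - 34*P (v(P, N) = 3 + (-34*P + N*N) = 3 + (-34*P + N²) = 3 + (N² - 34*P) = 3 + N² - 34*P)
3589 - v(O, H(g(-3, 4))) = 3589 - (3 + ((-4 + 1/(3 + 4))/(3 + 4))² - 34*(-1/11)) = 3589 - (3 + ((-4 + 1/7)/7)² + 34/11) = 3589 - (3 + ((-4 + ⅐)/7)² + 34/11) = 3589 - (3 + ((⅐)*(-27/7))² + 34/11) = 3589 - (3 + (-27/49)² + 34/11) = 3589 - (3 + 729/2401 + 34/11) = 3589 - 1*168886/26411 = 3589 - 168886/26411 = 94620193/26411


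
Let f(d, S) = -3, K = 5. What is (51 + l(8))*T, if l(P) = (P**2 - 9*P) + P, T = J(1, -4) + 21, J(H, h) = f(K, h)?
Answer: 918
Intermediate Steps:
J(H, h) = -3
T = 18 (T = -3 + 21 = 18)
l(P) = P**2 - 8*P
(51 + l(8))*T = (51 + 8*(-8 + 8))*18 = (51 + 8*0)*18 = (51 + 0)*18 = 51*18 = 918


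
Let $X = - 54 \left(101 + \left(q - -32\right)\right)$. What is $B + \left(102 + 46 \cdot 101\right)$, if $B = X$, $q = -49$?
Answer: $212$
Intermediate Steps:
$X = -4536$ ($X = - 54 \left(101 - 17\right) = \left(-54\right) 84 = -4536$)
$B = -4536$
$B + \left(102 + 46 \cdot 101\right) = -4536 + \left(102 + 46 \cdot 101\right) = -4536 + \left(102 + 4646\right) = -4536 + 4748 = 212$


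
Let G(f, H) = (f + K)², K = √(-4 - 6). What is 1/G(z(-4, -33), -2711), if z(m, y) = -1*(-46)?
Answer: (46 + I*√10)⁻² ≈ 0.00046594 - 6.4367e-5*I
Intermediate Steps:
z(m, y) = 46
K = I*√10 (K = √(-10) = I*√10 ≈ 3.1623*I)
G(f, H) = (f + I*√10)²
1/G(z(-4, -33), -2711) = 1/((46 + I*√10)²) = (46 + I*√10)⁻²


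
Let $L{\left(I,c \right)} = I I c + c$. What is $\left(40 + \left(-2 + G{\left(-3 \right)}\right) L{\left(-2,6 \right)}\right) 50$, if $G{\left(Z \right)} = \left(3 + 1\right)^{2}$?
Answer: $23000$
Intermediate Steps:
$G{\left(Z \right)} = 16$ ($G{\left(Z \right)} = 4^{2} = 16$)
$L{\left(I,c \right)} = c + c I^{2}$ ($L{\left(I,c \right)} = I^{2} c + c = c I^{2} + c = c + c I^{2}$)
$\left(40 + \left(-2 + G{\left(-3 \right)}\right) L{\left(-2,6 \right)}\right) 50 = \left(40 + \left(-2 + 16\right) 6 \left(1 + \left(-2\right)^{2}\right)\right) 50 = \left(40 + 14 \cdot 6 \left(1 + 4\right)\right) 50 = \left(40 + 14 \cdot 6 \cdot 5\right) 50 = \left(40 + 14 \cdot 30\right) 50 = \left(40 + 420\right) 50 = 460 \cdot 50 = 23000$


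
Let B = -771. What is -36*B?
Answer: 27756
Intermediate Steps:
-36*B = -36*(-771) = 27756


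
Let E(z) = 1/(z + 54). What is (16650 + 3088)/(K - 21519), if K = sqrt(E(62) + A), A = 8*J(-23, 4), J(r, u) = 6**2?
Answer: -49270074552/53715780467 - 39476*sqrt(968861)/53715780467 ≈ -0.91796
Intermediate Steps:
J(r, u) = 36
E(z) = 1/(54 + z)
A = 288 (A = 8*36 = 288)
K = sqrt(968861)/58 (K = sqrt(1/(54 + 62) + 288) = sqrt(1/116 + 288) = sqrt(33409/116) = sqrt(968861)/58 ≈ 16.971)
(16650 + 3088)/(K - 21519) = (16650 + 3088)/(sqrt(968861)/58 - 21519) = 19738/(-21519 + sqrt(968861)/58)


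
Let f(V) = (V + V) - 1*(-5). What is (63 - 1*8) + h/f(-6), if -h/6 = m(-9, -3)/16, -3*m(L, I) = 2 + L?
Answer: 441/8 ≈ 55.125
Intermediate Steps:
m(L, I) = -⅔ - L/3 (m(L, I) = -(2 + L)/3 = -⅔ - L/3)
h = -7/8 (h = -6*(-⅔ - ⅓*(-9))/16 = -6*(-⅔ + 3)/16 = -14/16 = -6*7/48 = -7/8 ≈ -0.87500)
f(V) = 5 + 2*V (f(V) = 2*V + 5 = 5 + 2*V)
(63 - 1*8) + h/f(-6) = (63 - 1*8) - 7/8/(5 + 2*(-6)) = (63 - 8) - 7/8/(5 - 12) = 55 - 7/8/(-7) = 55 - ⅐*(-7/8) = 55 + ⅛ = 441/8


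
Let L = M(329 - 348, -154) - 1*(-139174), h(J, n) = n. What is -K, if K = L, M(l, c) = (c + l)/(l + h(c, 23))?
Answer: -556523/4 ≈ -1.3913e+5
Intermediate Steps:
M(l, c) = (c + l)/(23 + l) (M(l, c) = (c + l)/(l + 23) = (c + l)/(23 + l))
L = 556523/4 (L = (-154 + (329 - 348))/(23 + (329 - 348)) - 1*(-139174) = (-154 - 19)/(23 - 19) + 139174 = -173/4 + 139174 = 556523/4 ≈ 1.3913e+5)
K = 556523/4 ≈ 1.3913e+5
-K = -1*556523/4 = -556523/4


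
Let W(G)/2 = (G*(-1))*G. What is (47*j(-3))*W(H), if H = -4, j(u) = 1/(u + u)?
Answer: 752/3 ≈ 250.67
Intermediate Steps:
j(u) = 1/(2*u)
W(G) = -2*G**2 (W(G) = 2*((G*(-1))*G) = 2*((-G)*G) = 2*(-G**2) = -2*G**2)
(47*j(-3))*W(H) = (47*((1/2)/(-3)))*(-2*(-4)**2) = (47*((1/2)*(-1/3)))*(-2*16) = (47*(-1/6))*(-32) = -47/6*(-32) = 752/3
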